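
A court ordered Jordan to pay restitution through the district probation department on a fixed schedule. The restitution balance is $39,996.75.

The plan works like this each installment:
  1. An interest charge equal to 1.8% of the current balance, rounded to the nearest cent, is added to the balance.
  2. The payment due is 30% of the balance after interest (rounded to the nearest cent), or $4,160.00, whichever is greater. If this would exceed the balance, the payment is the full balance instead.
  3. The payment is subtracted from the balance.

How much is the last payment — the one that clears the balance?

Installment 1: opening $39,996.75; interest $719.94 → $40,716.69; payment $12,215.01; balance $28,501.68
Installment 2: opening $28,501.68; interest $513.03 → $29,014.71; payment $8,704.41; balance $20,310.30
Installment 3: opening $20,310.30; interest $365.59 → $20,675.89; payment $6,202.77; balance $14,473.12
Installment 4: opening $14,473.12; interest $260.52 → $14,733.64; payment $4,420.09; balance $10,313.55
Installment 5: opening $10,313.55; interest $185.64 → $10,499.19; payment $4,160.00; balance $6,339.19
Installment 6: opening $6,339.19; interest $114.11 → $6,453.30; payment $4,160.00; balance $2,293.30
Installment 7: opening $2,293.30; interest $41.28 → $2,334.58; payment $2,334.58; balance $0.00

$2,334.58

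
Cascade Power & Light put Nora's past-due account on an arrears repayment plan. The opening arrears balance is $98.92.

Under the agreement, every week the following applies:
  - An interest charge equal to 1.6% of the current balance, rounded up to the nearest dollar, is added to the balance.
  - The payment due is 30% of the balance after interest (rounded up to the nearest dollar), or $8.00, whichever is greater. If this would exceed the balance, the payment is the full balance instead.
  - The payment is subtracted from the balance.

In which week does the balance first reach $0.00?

Week 1: $98.92 +$2.00 interest = $100.92; pay $31.00 → $69.92
Week 2: $69.92 +$2.00 interest = $71.92; pay $22.00 → $49.92
Week 3: $49.92 +$1.00 interest = $50.92; pay $16.00 → $34.92
Week 4: $34.92 +$1.00 interest = $35.92; pay $11.00 → $24.92
Week 5: $24.92 +$1.00 interest = $25.92; pay $8.00 → $17.92
Week 6: $17.92 +$1.00 interest = $18.92; pay $8.00 → $10.92
Week 7: $10.92 +$1.00 interest = $11.92; pay $8.00 → $3.92
Week 8: $3.92 +$1.00 interest = $4.92; pay $4.92 → $0.00
Balance reaches $0.00 in week 8.

8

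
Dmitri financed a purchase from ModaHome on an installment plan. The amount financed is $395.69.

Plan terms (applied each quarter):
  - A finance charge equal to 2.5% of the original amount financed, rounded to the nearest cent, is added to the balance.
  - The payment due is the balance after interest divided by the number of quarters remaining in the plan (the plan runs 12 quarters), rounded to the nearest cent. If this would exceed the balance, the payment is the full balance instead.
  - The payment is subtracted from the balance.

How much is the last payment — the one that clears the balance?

$63.66

Quarter 1: $395.69 +$9.89 interest = $405.58; pay $33.80 → $371.78
Quarter 2: $371.78 +$9.89 interest = $381.67; pay $34.70 → $346.97
Quarter 3: $346.97 +$9.89 interest = $356.86; pay $35.69 → $321.17
Quarter 4: $321.17 +$9.89 interest = $331.06; pay $36.78 → $294.28
Quarter 5: $294.28 +$9.89 interest = $304.17; pay $38.02 → $266.15
Quarter 6: $266.15 +$9.89 interest = $276.04; pay $39.43 → $236.61
Quarter 7: $236.61 +$9.89 interest = $246.50; pay $41.08 → $205.42
Quarter 8: $205.42 +$9.89 interest = $215.31; pay $43.06 → $172.25
Quarter 9: $172.25 +$9.89 interest = $182.14; pay $45.54 → $136.60
Quarter 10: $136.60 +$9.89 interest = $146.49; pay $48.83 → $97.66
Quarter 11: $97.66 +$9.89 interest = $107.55; pay $53.78 → $53.77
Quarter 12: $53.77 +$9.89 interest = $63.66; pay $63.66 → $0.00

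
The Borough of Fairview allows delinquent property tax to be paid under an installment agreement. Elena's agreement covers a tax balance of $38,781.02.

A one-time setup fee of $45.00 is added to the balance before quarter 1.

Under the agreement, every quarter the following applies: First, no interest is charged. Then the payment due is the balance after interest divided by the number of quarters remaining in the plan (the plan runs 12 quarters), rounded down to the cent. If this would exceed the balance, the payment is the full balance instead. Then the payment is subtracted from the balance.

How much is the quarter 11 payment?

Quarter 1: opening $38,826.02; payment $3,235.50; balance $35,590.52
Quarter 2: opening $35,590.52; payment $3,235.50; balance $32,355.02
Quarter 3: opening $32,355.02; payment $3,235.50; balance $29,119.52
Quarter 4: opening $29,119.52; payment $3,235.50; balance $25,884.02
Quarter 5: opening $25,884.02; payment $3,235.50; balance $22,648.52
Quarter 6: opening $22,648.52; payment $3,235.50; balance $19,413.02
Quarter 7: opening $19,413.02; payment $3,235.50; balance $16,177.52
Quarter 8: opening $16,177.52; payment $3,235.50; balance $12,942.02
Quarter 9: opening $12,942.02; payment $3,235.50; balance $9,706.52
Quarter 10: opening $9,706.52; payment $3,235.50; balance $6,471.02
Quarter 11: opening $6,471.02; payment $3,235.51; balance $3,235.51

$3,235.51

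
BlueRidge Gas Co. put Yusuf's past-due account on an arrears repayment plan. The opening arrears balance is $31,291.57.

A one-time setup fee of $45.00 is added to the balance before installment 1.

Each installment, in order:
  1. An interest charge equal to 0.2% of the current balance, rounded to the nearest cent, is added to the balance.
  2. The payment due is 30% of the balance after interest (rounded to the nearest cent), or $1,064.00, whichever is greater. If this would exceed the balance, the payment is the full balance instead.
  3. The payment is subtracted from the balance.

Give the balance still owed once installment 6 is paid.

Installment 1: $31,336.57 +$62.67 interest = $31,399.24; pay $9,419.77 → $21,979.47
Installment 2: $21,979.47 +$43.96 interest = $22,023.43; pay $6,607.03 → $15,416.40
Installment 3: $15,416.40 +$30.83 interest = $15,447.23; pay $4,634.17 → $10,813.06
Installment 4: $10,813.06 +$21.63 interest = $10,834.69; pay $3,250.41 → $7,584.28
Installment 5: $7,584.28 +$15.17 interest = $7,599.45; pay $2,279.84 → $5,319.61
Installment 6: $5,319.61 +$10.64 interest = $5,330.25; pay $1,599.08 → $3,731.17

$3,731.17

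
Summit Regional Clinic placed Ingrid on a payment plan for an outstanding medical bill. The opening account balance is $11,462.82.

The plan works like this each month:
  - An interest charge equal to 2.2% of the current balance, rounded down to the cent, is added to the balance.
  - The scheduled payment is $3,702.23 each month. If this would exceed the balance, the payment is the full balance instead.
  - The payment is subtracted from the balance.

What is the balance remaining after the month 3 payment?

$883.30

# | Opening | Interest | Payment | End bal
1 | $11,462.82 | $252.18 | $3,702.23 | $8,012.77
2 | $8,012.77 | $176.28 | $3,702.23 | $4,486.82
3 | $4,486.82 | $98.71 | $3,702.23 | $883.30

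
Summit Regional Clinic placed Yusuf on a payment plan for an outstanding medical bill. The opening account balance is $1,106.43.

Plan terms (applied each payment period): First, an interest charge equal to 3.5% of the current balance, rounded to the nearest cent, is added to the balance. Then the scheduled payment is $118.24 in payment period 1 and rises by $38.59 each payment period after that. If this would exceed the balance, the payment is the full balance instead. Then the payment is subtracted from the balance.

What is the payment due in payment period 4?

Payment period 1: opening $1,106.43; interest $38.73 → $1,145.16; payment $118.24; balance $1,026.92
Payment period 2: opening $1,026.92; interest $35.94 → $1,062.86; payment $156.83; balance $906.03
Payment period 3: opening $906.03; interest $31.71 → $937.74; payment $195.42; balance $742.32
Payment period 4: opening $742.32; interest $25.98 → $768.30; payment $234.01; balance $534.29

$234.01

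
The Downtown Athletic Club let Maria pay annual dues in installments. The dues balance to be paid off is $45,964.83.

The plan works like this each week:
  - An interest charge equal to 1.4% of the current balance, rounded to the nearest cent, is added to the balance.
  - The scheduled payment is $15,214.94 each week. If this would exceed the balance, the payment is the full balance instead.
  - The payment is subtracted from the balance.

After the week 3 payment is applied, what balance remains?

$1,635.68

Week 1: opening $45,964.83; interest $643.51 → $46,608.34; payment $15,214.94; balance $31,393.40
Week 2: opening $31,393.40; interest $439.51 → $31,832.91; payment $15,214.94; balance $16,617.97
Week 3: opening $16,617.97; interest $232.65 → $16,850.62; payment $15,214.94; balance $1,635.68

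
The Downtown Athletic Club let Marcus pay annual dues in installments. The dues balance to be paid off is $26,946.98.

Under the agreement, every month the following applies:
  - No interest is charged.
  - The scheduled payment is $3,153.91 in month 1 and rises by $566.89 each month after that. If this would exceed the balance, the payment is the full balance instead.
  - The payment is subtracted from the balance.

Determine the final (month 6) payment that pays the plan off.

$5,508.53

# | Opening | Payment | End bal
1 | $26,946.98 | $3,153.91 | $23,793.07
2 | $23,793.07 | $3,720.80 | $20,072.27
3 | $20,072.27 | $4,287.69 | $15,784.58
4 | $15,784.58 | $4,854.58 | $10,930.00
5 | $10,930.00 | $5,421.47 | $5,508.53
6 | $5,508.53 | $5,508.53 | $0.00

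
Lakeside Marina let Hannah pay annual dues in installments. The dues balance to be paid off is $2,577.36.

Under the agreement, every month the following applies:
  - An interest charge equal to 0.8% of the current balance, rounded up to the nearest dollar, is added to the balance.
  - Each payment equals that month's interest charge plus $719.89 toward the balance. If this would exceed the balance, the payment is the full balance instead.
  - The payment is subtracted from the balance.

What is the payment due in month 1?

Month 1: $2,577.36 +$21.00 interest = $2,598.36; pay $740.89 → $1,857.47

$740.89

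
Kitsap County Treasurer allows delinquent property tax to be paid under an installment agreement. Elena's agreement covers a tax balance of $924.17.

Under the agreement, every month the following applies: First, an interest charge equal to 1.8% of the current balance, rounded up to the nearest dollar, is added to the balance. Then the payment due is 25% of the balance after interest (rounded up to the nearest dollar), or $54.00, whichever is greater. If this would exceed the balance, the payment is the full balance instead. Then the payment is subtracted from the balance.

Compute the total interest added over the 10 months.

$69.00

Month 1: opening $924.17; interest $17.00 → $941.17; payment $236.00; balance $705.17
Month 2: opening $705.17; interest $13.00 → $718.17; payment $180.00; balance $538.17
Month 3: opening $538.17; interest $10.00 → $548.17; payment $138.00; balance $410.17
Month 4: opening $410.17; interest $8.00 → $418.17; payment $105.00; balance $313.17
Month 5: opening $313.17; interest $6.00 → $319.17; payment $80.00; balance $239.17
Month 6: opening $239.17; interest $5.00 → $244.17; payment $62.00; balance $182.17
Month 7: opening $182.17; interest $4.00 → $186.17; payment $54.00; balance $132.17
Month 8: opening $132.17; interest $3.00 → $135.17; payment $54.00; balance $81.17
Month 9: opening $81.17; interest $2.00 → $83.17; payment $54.00; balance $29.17
Month 10: opening $29.17; interest $1.00 → $30.17; payment $30.17; balance $0.00
Total interest: $17.00 + $13.00 + $10.00 + $8.00 + $6.00 + $5.00 + $4.00 + $3.00 + $2.00 + $1.00 = $69.00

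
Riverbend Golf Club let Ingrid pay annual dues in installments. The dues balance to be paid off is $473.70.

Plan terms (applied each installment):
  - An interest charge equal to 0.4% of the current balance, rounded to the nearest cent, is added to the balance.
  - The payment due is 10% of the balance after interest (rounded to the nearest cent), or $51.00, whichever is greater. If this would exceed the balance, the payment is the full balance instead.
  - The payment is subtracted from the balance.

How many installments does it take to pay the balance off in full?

Installment 1: opening $473.70; interest $1.89 → $475.59; payment $51.00; balance $424.59
Installment 2: opening $424.59; interest $1.70 → $426.29; payment $51.00; balance $375.29
Installment 3: opening $375.29; interest $1.50 → $376.79; payment $51.00; balance $325.79
Installment 4: opening $325.79; interest $1.30 → $327.09; payment $51.00; balance $276.09
Installment 5: opening $276.09; interest $1.10 → $277.19; payment $51.00; balance $226.19
Installment 6: opening $226.19; interest $0.90 → $227.09; payment $51.00; balance $176.09
Installment 7: opening $176.09; interest $0.70 → $176.79; payment $51.00; balance $125.79
Installment 8: opening $125.79; interest $0.50 → $126.29; payment $51.00; balance $75.29
Installment 9: opening $75.29; interest $0.30 → $75.59; payment $51.00; balance $24.59
Installment 10: opening $24.59; interest $0.10 → $24.69; payment $24.69; balance $0.00
Balance reaches $0.00 in installment 10.

10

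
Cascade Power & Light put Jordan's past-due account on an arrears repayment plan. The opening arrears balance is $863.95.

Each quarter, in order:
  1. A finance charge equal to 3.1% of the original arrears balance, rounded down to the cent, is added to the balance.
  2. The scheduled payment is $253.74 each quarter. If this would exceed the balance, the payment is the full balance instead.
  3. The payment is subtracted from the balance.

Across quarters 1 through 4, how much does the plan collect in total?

$971.07

Quarter 1: opening $863.95; interest $26.78 → $890.73; payment $253.74; balance $636.99
Quarter 2: opening $636.99; interest $26.78 → $663.77; payment $253.74; balance $410.03
Quarter 3: opening $410.03; interest $26.78 → $436.81; payment $253.74; balance $183.07
Quarter 4: opening $183.07; interest $26.78 → $209.85; payment $209.85; balance $0.00
Total paid: $971.07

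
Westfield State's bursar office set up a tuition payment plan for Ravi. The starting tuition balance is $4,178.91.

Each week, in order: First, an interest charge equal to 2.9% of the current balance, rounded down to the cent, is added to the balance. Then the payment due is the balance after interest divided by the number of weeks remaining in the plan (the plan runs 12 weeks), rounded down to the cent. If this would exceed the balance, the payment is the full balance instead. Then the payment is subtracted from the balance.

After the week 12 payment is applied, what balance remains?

Week 1: $4,178.91 +$121.18 interest = $4,300.09; pay $358.34 → $3,941.75
Week 2: $3,941.75 +$114.31 interest = $4,056.06; pay $368.73 → $3,687.33
Week 3: $3,687.33 +$106.93 interest = $3,794.26; pay $379.42 → $3,414.84
Week 4: $3,414.84 +$99.03 interest = $3,513.87; pay $390.43 → $3,123.44
Week 5: $3,123.44 +$90.57 interest = $3,214.01; pay $401.75 → $2,812.26
Week 6: $2,812.26 +$81.55 interest = $2,893.81; pay $413.40 → $2,480.41
Week 7: $2,480.41 +$71.93 interest = $2,552.34; pay $425.39 → $2,126.95
Week 8: $2,126.95 +$61.68 interest = $2,188.63; pay $437.72 → $1,750.91
Week 9: $1,750.91 +$50.77 interest = $1,801.68; pay $450.42 → $1,351.26
Week 10: $1,351.26 +$39.18 interest = $1,390.44; pay $463.48 → $926.96
Week 11: $926.96 +$26.88 interest = $953.84; pay $476.92 → $476.92
Week 12: $476.92 +$13.83 interest = $490.75; pay $490.75 → $0.00

$0.00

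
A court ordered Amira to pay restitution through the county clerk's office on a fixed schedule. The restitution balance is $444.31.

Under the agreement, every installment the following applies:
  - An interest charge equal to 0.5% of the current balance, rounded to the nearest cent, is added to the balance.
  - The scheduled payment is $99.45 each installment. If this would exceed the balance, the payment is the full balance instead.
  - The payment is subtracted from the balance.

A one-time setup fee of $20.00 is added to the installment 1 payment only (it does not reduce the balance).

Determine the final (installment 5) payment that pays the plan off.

$52.74

Installment 1: $444.31 +$2.22 interest = $446.53; pay $99.45 (+ $20.00 fee) → $347.08
Installment 2: $347.08 +$1.74 interest = $348.82; pay $99.45 → $249.37
Installment 3: $249.37 +$1.25 interest = $250.62; pay $99.45 → $151.17
Installment 4: $151.17 +$0.76 interest = $151.93; pay $99.45 → $52.48
Installment 5: $52.48 +$0.26 interest = $52.74; pay $52.74 → $0.00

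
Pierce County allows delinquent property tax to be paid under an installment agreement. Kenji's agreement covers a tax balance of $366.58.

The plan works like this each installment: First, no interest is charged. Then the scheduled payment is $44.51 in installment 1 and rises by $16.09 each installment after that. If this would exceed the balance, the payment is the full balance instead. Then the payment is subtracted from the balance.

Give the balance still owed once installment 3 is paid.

Installment 1: $366.58 − $44.51 → $322.07
Installment 2: $322.07 − $60.60 → $261.47
Installment 3: $261.47 − $76.69 → $184.78

$184.78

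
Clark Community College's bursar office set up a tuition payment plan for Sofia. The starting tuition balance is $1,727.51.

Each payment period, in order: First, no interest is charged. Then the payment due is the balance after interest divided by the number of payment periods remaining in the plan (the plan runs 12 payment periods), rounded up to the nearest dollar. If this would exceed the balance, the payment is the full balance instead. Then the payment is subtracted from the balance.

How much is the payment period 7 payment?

$144.00

# | Opening | Payment | End bal
1 | $1,727.51 | $144.00 | $1,583.51
2 | $1,583.51 | $144.00 | $1,439.51
3 | $1,439.51 | $144.00 | $1,295.51
4 | $1,295.51 | $144.00 | $1,151.51
5 | $1,151.51 | $144.00 | $1,007.51
6 | $1,007.51 | $144.00 | $863.51
7 | $863.51 | $144.00 | $719.51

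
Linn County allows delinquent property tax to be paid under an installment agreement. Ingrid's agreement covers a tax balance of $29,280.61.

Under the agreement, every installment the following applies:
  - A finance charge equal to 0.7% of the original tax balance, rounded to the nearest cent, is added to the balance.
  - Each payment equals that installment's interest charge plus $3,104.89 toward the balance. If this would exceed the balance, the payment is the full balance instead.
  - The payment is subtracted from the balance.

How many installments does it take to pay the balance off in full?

Installment 1: opening $29,280.61; interest $204.96 → $29,485.57; payment $3,309.85; balance $26,175.72
Installment 2: opening $26,175.72; interest $204.96 → $26,380.68; payment $3,309.85; balance $23,070.83
Installment 3: opening $23,070.83; interest $204.96 → $23,275.79; payment $3,309.85; balance $19,965.94
Installment 4: opening $19,965.94; interest $204.96 → $20,170.90; payment $3,309.85; balance $16,861.05
Installment 5: opening $16,861.05; interest $204.96 → $17,066.01; payment $3,309.85; balance $13,756.16
Installment 6: opening $13,756.16; interest $204.96 → $13,961.12; payment $3,309.85; balance $10,651.27
Installment 7: opening $10,651.27; interest $204.96 → $10,856.23; payment $3,309.85; balance $7,546.38
Installment 8: opening $7,546.38; interest $204.96 → $7,751.34; payment $3,309.85; balance $4,441.49
Installment 9: opening $4,441.49; interest $204.96 → $4,646.45; payment $3,309.85; balance $1,336.60
Installment 10: opening $1,336.60; interest $204.96 → $1,541.56; payment $1,541.56; balance $0.00
Balance reaches $0.00 in installment 10.

10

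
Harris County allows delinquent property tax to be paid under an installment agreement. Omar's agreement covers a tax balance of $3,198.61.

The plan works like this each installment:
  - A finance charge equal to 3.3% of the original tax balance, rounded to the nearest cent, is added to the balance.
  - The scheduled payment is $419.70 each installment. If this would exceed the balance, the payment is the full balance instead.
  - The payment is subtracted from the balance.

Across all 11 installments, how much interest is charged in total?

$1,161.05

Installment 1: opening $3,198.61; interest $105.55 → $3,304.16; payment $419.70; balance $2,884.46
Installment 2: opening $2,884.46; interest $105.55 → $2,990.01; payment $419.70; balance $2,570.31
Installment 3: opening $2,570.31; interest $105.55 → $2,675.86; payment $419.70; balance $2,256.16
Installment 4: opening $2,256.16; interest $105.55 → $2,361.71; payment $419.70; balance $1,942.01
Installment 5: opening $1,942.01; interest $105.55 → $2,047.56; payment $419.70; balance $1,627.86
Installment 6: opening $1,627.86; interest $105.55 → $1,733.41; payment $419.70; balance $1,313.71
Installment 7: opening $1,313.71; interest $105.55 → $1,419.26; payment $419.70; balance $999.56
Installment 8: opening $999.56; interest $105.55 → $1,105.11; payment $419.70; balance $685.41
Installment 9: opening $685.41; interest $105.55 → $790.96; payment $419.70; balance $371.26
Installment 10: opening $371.26; interest $105.55 → $476.81; payment $419.70; balance $57.11
Installment 11: opening $57.11; interest $105.55 → $162.66; payment $162.66; balance $0.00
Total interest: $105.55 + $105.55 + $105.55 + $105.55 + $105.55 + $105.55 + $105.55 + $105.55 + $105.55 + $105.55 + $105.55 = $1,161.05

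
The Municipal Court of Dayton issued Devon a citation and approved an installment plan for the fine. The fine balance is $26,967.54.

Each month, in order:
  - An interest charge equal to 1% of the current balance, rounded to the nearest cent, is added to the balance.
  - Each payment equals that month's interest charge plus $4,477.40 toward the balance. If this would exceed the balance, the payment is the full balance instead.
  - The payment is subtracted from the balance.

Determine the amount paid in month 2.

Month 1: $26,967.54 +$269.68 interest = $27,237.22; pay $4,747.08 → $22,490.14
Month 2: $22,490.14 +$224.90 interest = $22,715.04; pay $4,702.30 → $18,012.74

$4,702.30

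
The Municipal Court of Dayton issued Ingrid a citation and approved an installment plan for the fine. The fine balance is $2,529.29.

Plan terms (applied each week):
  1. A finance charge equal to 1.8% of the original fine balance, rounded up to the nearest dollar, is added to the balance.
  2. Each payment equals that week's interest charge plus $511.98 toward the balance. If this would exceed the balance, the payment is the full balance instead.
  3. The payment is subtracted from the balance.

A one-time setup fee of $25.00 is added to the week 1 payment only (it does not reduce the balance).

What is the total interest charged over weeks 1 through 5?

$230.00

Week 1: opening $2,529.29; interest $46.00 → $2,575.29; payment $557.98 (+ $25.00 fee); balance $2,017.31
Week 2: opening $2,017.31; interest $46.00 → $2,063.31; payment $557.98; balance $1,505.33
Week 3: opening $1,505.33; interest $46.00 → $1,551.33; payment $557.98; balance $993.35
Week 4: opening $993.35; interest $46.00 → $1,039.35; payment $557.98; balance $481.37
Week 5: opening $481.37; interest $46.00 → $527.37; payment $527.37; balance $0.00
Total interest: $46.00 + $46.00 + $46.00 + $46.00 + $46.00 = $230.00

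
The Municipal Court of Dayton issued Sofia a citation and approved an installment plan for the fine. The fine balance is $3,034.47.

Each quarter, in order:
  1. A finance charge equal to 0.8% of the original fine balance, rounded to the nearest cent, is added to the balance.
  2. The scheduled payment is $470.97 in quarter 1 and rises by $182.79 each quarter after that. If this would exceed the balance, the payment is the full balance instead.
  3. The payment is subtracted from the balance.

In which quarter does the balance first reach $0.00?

5

# | Opening | Interest | Payment | End bal
1 | $3,034.47 | $24.28 | $470.97 | $2,587.78
2 | $2,587.78 | $24.28 | $653.76 | $1,958.30
3 | $1,958.30 | $24.28 | $836.55 | $1,146.03
4 | $1,146.03 | $24.28 | $1,019.34 | $150.97
5 | $150.97 | $24.28 | $175.25 | $0.00
Balance reaches $0.00 in quarter 5.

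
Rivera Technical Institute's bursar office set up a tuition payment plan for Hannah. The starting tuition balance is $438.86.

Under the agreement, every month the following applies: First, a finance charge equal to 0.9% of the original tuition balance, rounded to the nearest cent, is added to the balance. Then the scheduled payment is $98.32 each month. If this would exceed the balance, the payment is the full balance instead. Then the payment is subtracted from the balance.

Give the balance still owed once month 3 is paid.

$155.75

# | Opening | Interest | Payment | End bal
1 | $438.86 | $3.95 | $98.32 | $344.49
2 | $344.49 | $3.95 | $98.32 | $250.12
3 | $250.12 | $3.95 | $98.32 | $155.75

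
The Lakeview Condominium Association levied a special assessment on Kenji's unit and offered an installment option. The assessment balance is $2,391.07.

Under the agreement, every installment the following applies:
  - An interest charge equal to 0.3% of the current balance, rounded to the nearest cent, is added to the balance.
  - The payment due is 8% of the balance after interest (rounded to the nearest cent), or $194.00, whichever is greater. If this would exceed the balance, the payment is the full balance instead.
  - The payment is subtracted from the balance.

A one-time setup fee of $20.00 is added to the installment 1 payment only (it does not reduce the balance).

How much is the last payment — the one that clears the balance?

$112.10

Installment 1: $2,391.07 +$7.17 interest = $2,398.24; pay $194.00 (+ $20.00 fee) → $2,204.24
Installment 2: $2,204.24 +$6.61 interest = $2,210.85; pay $194.00 → $2,016.85
Installment 3: $2,016.85 +$6.05 interest = $2,022.90; pay $194.00 → $1,828.90
Installment 4: $1,828.90 +$5.49 interest = $1,834.39; pay $194.00 → $1,640.39
Installment 5: $1,640.39 +$4.92 interest = $1,645.31; pay $194.00 → $1,451.31
Installment 6: $1,451.31 +$4.35 interest = $1,455.66; pay $194.00 → $1,261.66
Installment 7: $1,261.66 +$3.78 interest = $1,265.44; pay $194.00 → $1,071.44
Installment 8: $1,071.44 +$3.21 interest = $1,074.65; pay $194.00 → $880.65
Installment 9: $880.65 +$2.64 interest = $883.29; pay $194.00 → $689.29
Installment 10: $689.29 +$2.07 interest = $691.36; pay $194.00 → $497.36
Installment 11: $497.36 +$1.49 interest = $498.85; pay $194.00 → $304.85
Installment 12: $304.85 +$0.91 interest = $305.76; pay $194.00 → $111.76
Installment 13: $111.76 +$0.34 interest = $112.10; pay $112.10 → $0.00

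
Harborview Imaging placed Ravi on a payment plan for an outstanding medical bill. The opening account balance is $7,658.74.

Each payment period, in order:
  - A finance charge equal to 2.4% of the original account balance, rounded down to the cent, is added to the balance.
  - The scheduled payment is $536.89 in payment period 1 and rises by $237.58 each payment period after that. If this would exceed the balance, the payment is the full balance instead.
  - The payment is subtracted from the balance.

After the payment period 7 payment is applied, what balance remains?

Payment period 1: $7,658.74 +$183.80 interest = $7,842.54; pay $536.89 → $7,305.65
Payment period 2: $7,305.65 +$183.80 interest = $7,489.45; pay $774.47 → $6,714.98
Payment period 3: $6,714.98 +$183.80 interest = $6,898.78; pay $1,012.05 → $5,886.73
Payment period 4: $5,886.73 +$183.80 interest = $6,070.53; pay $1,249.63 → $4,820.90
Payment period 5: $4,820.90 +$183.80 interest = $5,004.70; pay $1,487.21 → $3,517.49
Payment period 6: $3,517.49 +$183.80 interest = $3,701.29; pay $1,724.79 → $1,976.50
Payment period 7: $1,976.50 +$183.80 interest = $2,160.30; pay $1,962.37 → $197.93

$197.93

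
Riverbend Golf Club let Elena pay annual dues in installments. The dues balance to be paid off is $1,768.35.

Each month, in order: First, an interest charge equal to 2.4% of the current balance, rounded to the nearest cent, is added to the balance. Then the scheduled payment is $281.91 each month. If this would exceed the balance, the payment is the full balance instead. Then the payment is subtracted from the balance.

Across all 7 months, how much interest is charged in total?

Month 1: $1,768.35 +$42.44 interest = $1,810.79; pay $281.91 → $1,528.88
Month 2: $1,528.88 +$36.69 interest = $1,565.57; pay $281.91 → $1,283.66
Month 3: $1,283.66 +$30.81 interest = $1,314.47; pay $281.91 → $1,032.56
Month 4: $1,032.56 +$24.78 interest = $1,057.34; pay $281.91 → $775.43
Month 5: $775.43 +$18.61 interest = $794.04; pay $281.91 → $512.13
Month 6: $512.13 +$12.29 interest = $524.42; pay $281.91 → $242.51
Month 7: $242.51 +$5.82 interest = $248.33; pay $248.33 → $0.00
Total interest: $42.44 + $36.69 + $30.81 + $24.78 + $18.61 + $12.29 + $5.82 = $171.44

$171.44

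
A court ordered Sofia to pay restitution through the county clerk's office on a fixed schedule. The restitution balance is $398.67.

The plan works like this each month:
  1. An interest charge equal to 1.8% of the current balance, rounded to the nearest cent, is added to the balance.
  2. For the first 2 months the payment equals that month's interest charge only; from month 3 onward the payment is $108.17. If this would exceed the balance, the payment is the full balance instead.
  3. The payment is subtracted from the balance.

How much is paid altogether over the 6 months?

$430.70

# | Opening | Interest | Payment | End bal
1 | $398.67 | $7.18 | $7.18 | $398.67
2 | $398.67 | $7.18 | $7.18 | $398.67
3 | $398.67 | $7.18 | $108.17 | $297.68
4 | $297.68 | $5.36 | $108.17 | $194.87
5 | $194.87 | $3.51 | $108.17 | $90.21
6 | $90.21 | $1.62 | $91.83 | $0.00
Total paid: $430.70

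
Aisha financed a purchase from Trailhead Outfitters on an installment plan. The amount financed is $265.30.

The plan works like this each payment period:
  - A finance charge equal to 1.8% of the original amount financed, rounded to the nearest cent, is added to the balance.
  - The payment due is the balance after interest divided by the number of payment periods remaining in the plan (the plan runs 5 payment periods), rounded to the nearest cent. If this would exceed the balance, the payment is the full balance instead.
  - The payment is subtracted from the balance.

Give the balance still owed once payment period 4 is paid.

$59.19

Payment period 1: opening $265.30; interest $4.78 → $270.08; payment $54.02; balance $216.06
Payment period 2: opening $216.06; interest $4.78 → $220.84; payment $55.21; balance $165.63
Payment period 3: opening $165.63; interest $4.78 → $170.41; payment $56.80; balance $113.61
Payment period 4: opening $113.61; interest $4.78 → $118.39; payment $59.20; balance $59.19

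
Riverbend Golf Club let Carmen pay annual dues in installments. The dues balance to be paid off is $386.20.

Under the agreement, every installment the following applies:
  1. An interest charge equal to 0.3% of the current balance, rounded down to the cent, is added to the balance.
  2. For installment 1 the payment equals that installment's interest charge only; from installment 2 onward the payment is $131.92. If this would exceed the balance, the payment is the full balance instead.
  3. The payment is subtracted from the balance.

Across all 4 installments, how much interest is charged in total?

Installment 1: opening $386.20; interest $1.15 → $387.35; payment $1.15; balance $386.20
Installment 2: opening $386.20; interest $1.15 → $387.35; payment $131.92; balance $255.43
Installment 3: opening $255.43; interest $0.76 → $256.19; payment $131.92; balance $124.27
Installment 4: opening $124.27; interest $0.37 → $124.64; payment $124.64; balance $0.00
Total interest: $1.15 + $1.15 + $0.76 + $0.37 = $3.43

$3.43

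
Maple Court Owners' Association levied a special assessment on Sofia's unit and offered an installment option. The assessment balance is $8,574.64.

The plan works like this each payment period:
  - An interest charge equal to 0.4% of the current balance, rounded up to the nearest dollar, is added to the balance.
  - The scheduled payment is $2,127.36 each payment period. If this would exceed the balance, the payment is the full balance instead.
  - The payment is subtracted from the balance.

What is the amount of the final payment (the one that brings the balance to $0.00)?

# | Opening | Interest | Payment | End bal
1 | $8,574.64 | $35.00 | $2,127.36 | $6,482.28
2 | $6,482.28 | $26.00 | $2,127.36 | $4,380.92
3 | $4,380.92 | $18.00 | $2,127.36 | $2,271.56
4 | $2,271.56 | $10.00 | $2,127.36 | $154.20
5 | $154.20 | $1.00 | $155.20 | $0.00

$155.20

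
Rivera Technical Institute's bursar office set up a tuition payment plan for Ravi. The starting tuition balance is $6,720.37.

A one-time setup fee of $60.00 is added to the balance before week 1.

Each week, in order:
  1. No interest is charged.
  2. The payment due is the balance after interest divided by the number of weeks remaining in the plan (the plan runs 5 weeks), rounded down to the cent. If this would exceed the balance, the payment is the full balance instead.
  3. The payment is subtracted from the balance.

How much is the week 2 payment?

Week 1: $6,780.37 − $1,356.07 → $5,424.30
Week 2: $5,424.30 − $1,356.07 → $4,068.23

$1,356.07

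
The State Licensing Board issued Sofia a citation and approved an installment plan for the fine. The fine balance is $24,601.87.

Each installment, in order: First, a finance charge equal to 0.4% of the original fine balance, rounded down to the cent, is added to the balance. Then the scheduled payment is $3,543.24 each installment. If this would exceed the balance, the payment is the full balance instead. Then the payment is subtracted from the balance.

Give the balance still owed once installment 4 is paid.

$10,822.51

Installment 1: $24,601.87 +$98.40 interest = $24,700.27; pay $3,543.24 → $21,157.03
Installment 2: $21,157.03 +$98.40 interest = $21,255.43; pay $3,543.24 → $17,712.19
Installment 3: $17,712.19 +$98.40 interest = $17,810.59; pay $3,543.24 → $14,267.35
Installment 4: $14,267.35 +$98.40 interest = $14,365.75; pay $3,543.24 → $10,822.51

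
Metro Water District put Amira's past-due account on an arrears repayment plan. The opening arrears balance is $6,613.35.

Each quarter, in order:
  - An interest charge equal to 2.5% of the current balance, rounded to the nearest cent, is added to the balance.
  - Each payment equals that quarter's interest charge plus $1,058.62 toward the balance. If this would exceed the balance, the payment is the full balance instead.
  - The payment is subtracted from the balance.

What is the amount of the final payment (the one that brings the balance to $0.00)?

$268.17

Quarter 1: $6,613.35 +$165.33 interest = $6,778.68; pay $1,223.95 → $5,554.73
Quarter 2: $5,554.73 +$138.87 interest = $5,693.60; pay $1,197.49 → $4,496.11
Quarter 3: $4,496.11 +$112.40 interest = $4,608.51; pay $1,171.02 → $3,437.49
Quarter 4: $3,437.49 +$85.94 interest = $3,523.43; pay $1,144.56 → $2,378.87
Quarter 5: $2,378.87 +$59.47 interest = $2,438.34; pay $1,118.09 → $1,320.25
Quarter 6: $1,320.25 +$33.01 interest = $1,353.26; pay $1,091.63 → $261.63
Quarter 7: $261.63 +$6.54 interest = $268.17; pay $268.17 → $0.00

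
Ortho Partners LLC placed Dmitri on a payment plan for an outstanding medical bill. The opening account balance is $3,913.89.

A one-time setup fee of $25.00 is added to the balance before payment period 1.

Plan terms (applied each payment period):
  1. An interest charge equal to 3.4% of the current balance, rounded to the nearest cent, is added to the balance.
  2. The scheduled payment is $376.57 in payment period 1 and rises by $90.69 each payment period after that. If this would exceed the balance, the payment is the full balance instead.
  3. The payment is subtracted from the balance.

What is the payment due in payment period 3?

Payment period 1: $3,938.89 +$133.92 interest = $4,072.81; pay $376.57 → $3,696.24
Payment period 2: $3,696.24 +$125.67 interest = $3,821.91; pay $467.26 → $3,354.65
Payment period 3: $3,354.65 +$114.06 interest = $3,468.71; pay $557.95 → $2,910.76

$557.95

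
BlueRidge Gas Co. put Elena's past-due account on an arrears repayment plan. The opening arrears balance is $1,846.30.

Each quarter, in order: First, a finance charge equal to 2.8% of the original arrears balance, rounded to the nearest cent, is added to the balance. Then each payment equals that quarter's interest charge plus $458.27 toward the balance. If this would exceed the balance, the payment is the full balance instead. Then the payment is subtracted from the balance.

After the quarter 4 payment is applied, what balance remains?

$13.22

Quarter 1: opening $1,846.30; interest $51.70 → $1,898.00; payment $509.97; balance $1,388.03
Quarter 2: opening $1,388.03; interest $51.70 → $1,439.73; payment $509.97; balance $929.76
Quarter 3: opening $929.76; interest $51.70 → $981.46; payment $509.97; balance $471.49
Quarter 4: opening $471.49; interest $51.70 → $523.19; payment $509.97; balance $13.22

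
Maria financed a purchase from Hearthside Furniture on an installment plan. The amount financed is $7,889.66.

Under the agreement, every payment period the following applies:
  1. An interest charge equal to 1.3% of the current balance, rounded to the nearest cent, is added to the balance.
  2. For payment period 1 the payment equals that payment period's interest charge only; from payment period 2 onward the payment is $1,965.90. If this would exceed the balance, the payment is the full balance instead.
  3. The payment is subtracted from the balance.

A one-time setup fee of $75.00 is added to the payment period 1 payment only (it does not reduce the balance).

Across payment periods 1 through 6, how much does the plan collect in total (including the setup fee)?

$8,334.66

Payment period 1: opening $7,889.66; interest $102.57 → $7,992.23; payment $102.57 (+ $75.00 fee); balance $7,889.66
Payment period 2: opening $7,889.66; interest $102.57 → $7,992.23; payment $1,965.90; balance $6,026.33
Payment period 3: opening $6,026.33; interest $78.34 → $6,104.67; payment $1,965.90; balance $4,138.77
Payment period 4: opening $4,138.77; interest $53.80 → $4,192.57; payment $1,965.90; balance $2,226.67
Payment period 5: opening $2,226.67; interest $28.95 → $2,255.62; payment $1,965.90; balance $289.72
Payment period 6: opening $289.72; interest $3.77 → $293.49; payment $293.49; balance $0.00
Total paid: $8,334.66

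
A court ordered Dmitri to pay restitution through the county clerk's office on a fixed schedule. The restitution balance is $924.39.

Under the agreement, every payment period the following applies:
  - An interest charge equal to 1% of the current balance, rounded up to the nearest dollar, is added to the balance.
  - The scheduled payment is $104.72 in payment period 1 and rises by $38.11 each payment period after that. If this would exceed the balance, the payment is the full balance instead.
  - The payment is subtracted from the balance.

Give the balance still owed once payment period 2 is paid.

Payment period 1: opening $924.39; interest $10.00 → $934.39; payment $104.72; balance $829.67
Payment period 2: opening $829.67; interest $9.00 → $838.67; payment $142.83; balance $695.84

$695.84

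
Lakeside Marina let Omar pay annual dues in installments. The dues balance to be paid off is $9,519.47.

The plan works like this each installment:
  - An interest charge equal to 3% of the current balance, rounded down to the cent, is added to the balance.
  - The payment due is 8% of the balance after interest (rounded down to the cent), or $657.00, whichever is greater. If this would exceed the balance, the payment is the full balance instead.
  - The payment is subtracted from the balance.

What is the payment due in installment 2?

$743.30

# | Opening | Interest | Payment | End bal
1 | $9,519.47 | $285.58 | $784.40 | $9,020.65
2 | $9,020.65 | $270.61 | $743.30 | $8,547.96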